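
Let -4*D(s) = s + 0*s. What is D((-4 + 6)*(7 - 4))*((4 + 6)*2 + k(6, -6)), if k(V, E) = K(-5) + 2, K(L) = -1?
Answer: -63/2 ≈ -31.500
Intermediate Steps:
k(V, E) = 1 (k(V, E) = -1 + 2 = 1)
D(s) = -s/4 (D(s) = -(s + 0*s)/4 = -(s + 0)/4 = -s/4)
D((-4 + 6)*(7 - 4))*((4 + 6)*2 + k(6, -6)) = (-(-4 + 6)*(7 - 4)/4)*((4 + 6)*2 + 1) = (-3/2)*(10*2 + 1) = (-1/4*6)*(20 + 1) = -3/2*21 = -63/2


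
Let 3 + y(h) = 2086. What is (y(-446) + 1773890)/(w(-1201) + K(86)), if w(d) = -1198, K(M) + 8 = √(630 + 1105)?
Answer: -125989614/85453 - 104469*√1735/85453 ≈ -1525.3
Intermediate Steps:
K(M) = -8 + √1735 (K(M) = -8 + √(630 + 1105) = -8 + √1735)
y(h) = 2083 (y(h) = -3 + 2086 = 2083)
(y(-446) + 1773890)/(w(-1201) + K(86)) = (2083 + 1773890)/(-1198 + (-8 + √1735)) = 1775973/(-1206 + √1735)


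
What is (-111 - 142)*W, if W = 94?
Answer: -23782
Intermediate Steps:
(-111 - 142)*W = (-111 - 142)*94 = -253*94 = -23782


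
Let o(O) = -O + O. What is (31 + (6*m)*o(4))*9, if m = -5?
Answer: 279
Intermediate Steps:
o(O) = 0
(31 + (6*m)*o(4))*9 = (31 + (6*(-5))*0)*9 = (31 - 30*0)*9 = (31 + 0)*9 = 31*9 = 279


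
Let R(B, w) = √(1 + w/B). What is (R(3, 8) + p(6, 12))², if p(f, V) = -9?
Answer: (27 - √33)²/9 ≈ 50.199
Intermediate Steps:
(R(3, 8) + p(6, 12))² = (√((3 + 8)/3) - 9)² = (√((⅓)*11) - 9)² = (√(11/3) - 9)² = (√33/3 - 9)² = (-9 + √33/3)²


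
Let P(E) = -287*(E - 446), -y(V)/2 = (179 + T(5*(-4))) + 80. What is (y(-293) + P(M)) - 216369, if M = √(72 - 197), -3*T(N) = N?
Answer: -266695/3 - 1435*I*√5 ≈ -88898.0 - 3208.8*I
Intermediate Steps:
T(N) = -N/3
y(V) = -1594/3 (y(V) = -2*((179 - 5*(-4)/3) + 80) = -2*((179 - ⅓*(-20)) + 80) = -2*((179 + 20/3) + 80) = -2*(557/3 + 80) = -2*797/3 = -1594/3)
M = 5*I*√5 (M = √(-125) = 5*I*√5 ≈ 11.18*I)
P(E) = 128002 - 287*E (P(E) = -287*(-446 + E) = 128002 - 287*E)
(y(-293) + P(M)) - 216369 = (-1594/3 + (128002 - 1435*I*√5)) - 216369 = (382412/3 - 1435*I*√5) - 216369 = -266695/3 - 1435*I*√5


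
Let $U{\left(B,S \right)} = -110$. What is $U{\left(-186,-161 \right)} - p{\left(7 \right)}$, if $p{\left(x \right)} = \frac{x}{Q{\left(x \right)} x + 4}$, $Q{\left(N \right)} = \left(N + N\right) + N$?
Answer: $- \frac{16617}{151} \approx -110.05$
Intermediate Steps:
$Q{\left(N \right)} = 3 N$ ($Q{\left(N \right)} = 2 N + N = 3 N$)
$p{\left(x \right)} = \frac{x}{4 + 3 x^{2}}$ ($p{\left(x \right)} = \frac{x}{3 x x + 4} = \frac{x}{3 x^{2} + 4} = \frac{x}{4 + 3 x^{2}}$)
$U{\left(-186,-161 \right)} - p{\left(7 \right)} = -110 - \frac{7}{4 + 3 \cdot 7^{2}} = -110 - \frac{7}{4 + 3 \cdot 49} = -110 - \frac{7}{4 + 147} = -110 - \frac{7}{151} = - \frac{16617}{151}$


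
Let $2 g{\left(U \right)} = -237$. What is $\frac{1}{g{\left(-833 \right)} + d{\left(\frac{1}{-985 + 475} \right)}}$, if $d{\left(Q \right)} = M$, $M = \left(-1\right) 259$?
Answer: $- \frac{2}{755} \approx -0.002649$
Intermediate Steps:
$M = -259$
$g{\left(U \right)} = - \frac{237}{2}$ ($g{\left(U \right)} = \frac{1}{2} \left(-237\right) = - \frac{237}{2}$)
$d{\left(Q \right)} = -259$
$\frac{1}{g{\left(-833 \right)} + d{\left(\frac{1}{-985 + 475} \right)}} = \frac{1}{- \frac{237}{2} - 259} = \frac{1}{- \frac{755}{2}} = - \frac{2}{755}$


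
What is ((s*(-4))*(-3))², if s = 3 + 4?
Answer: 7056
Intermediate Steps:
s = 7
((s*(-4))*(-3))² = ((7*(-4))*(-3))² = (-28*(-3))² = 84² = 7056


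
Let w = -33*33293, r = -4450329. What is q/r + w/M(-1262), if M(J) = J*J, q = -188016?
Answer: -1529998652599/2362596593292 ≈ -0.64759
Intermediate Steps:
w = -1098669
M(J) = J**2
q/r + w/M(-1262) = -188016/(-4450329) - 1098669/((-1262)**2) = -188016*(-1/4450329) - 1098669/1592644 = 62672/1483443 - 1098669*1/1592644 = 62672/1483443 - 1098669/1592644 = -1529998652599/2362596593292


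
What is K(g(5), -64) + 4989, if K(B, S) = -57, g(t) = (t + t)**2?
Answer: 4932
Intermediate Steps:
g(t) = 4*t**2 (g(t) = (2*t)**2 = 4*t**2)
K(g(5), -64) + 4989 = -57 + 4989 = 4932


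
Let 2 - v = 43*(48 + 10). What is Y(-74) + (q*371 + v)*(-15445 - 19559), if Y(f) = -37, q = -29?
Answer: 463837967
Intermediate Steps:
v = -2492 (v = 2 - 43*(48 + 10) = 2 - 43*58 = 2 - 1*2494 = 2 - 2494 = -2492)
Y(-74) + (q*371 + v)*(-15445 - 19559) = -37 + (-29*371 - 2492)*(-15445 - 19559) = -37 + (-10759 - 2492)*(-35004) = -37 - 13251*(-35004) = -37 + 463838004 = 463837967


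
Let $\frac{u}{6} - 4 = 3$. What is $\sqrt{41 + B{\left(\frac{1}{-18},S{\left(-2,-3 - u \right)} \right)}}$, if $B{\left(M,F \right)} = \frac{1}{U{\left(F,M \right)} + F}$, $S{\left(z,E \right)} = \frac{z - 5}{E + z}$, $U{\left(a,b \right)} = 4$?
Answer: $\frac{\sqrt{1568190}}{195} \approx 6.4219$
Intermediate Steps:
$u = 42$ ($u = 24 + 6 \cdot 3 = 24 + 18 = 42$)
$S{\left(z,E \right)} = \frac{-5 + z}{E + z}$
$B{\left(M,F \right)} = \frac{1}{4 + F}$
$\sqrt{41 + B{\left(\frac{1}{-18},S{\left(-2,-3 - u \right)} \right)}} = \sqrt{41 + \frac{1}{4 + \frac{-5 - 2}{\left(-3 - 42\right) - 2}}} = \sqrt{41 + \frac{1}{4 + \frac{1}{\left(-3 - 42\right) - 2} \left(-7\right)}} = \sqrt{41 + \frac{1}{4 + \frac{1}{-45 - 2} \left(-7\right)}} = \sqrt{41 + \frac{1}{4 + \frac{1}{-47} \left(-7\right)}} = \sqrt{41 + \frac{1}{4 - - \frac{7}{47}}} = \sqrt{41 + \frac{1}{4 + \frac{7}{47}}} = \sqrt{41 + \frac{1}{\frac{195}{47}}} = \sqrt{41 + \frac{47}{195}} = \sqrt{\frac{8042}{195}} = \frac{\sqrt{1568190}}{195}$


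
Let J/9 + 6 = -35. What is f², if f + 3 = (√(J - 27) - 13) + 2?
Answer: -200 - 168*I*√11 ≈ -200.0 - 557.19*I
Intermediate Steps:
J = -369 (J = -54 + 9*(-35) = -54 - 315 = -369)
f = -14 + 6*I*√11 (f = -3 + ((√(-369 - 27) - 13) + 2) = -3 + ((√(-396) - 13) + 2) = -3 + ((6*I*√11 - 13) + 2) = -3 + ((-13 + 6*I*√11) + 2) = -3 + (-11 + 6*I*√11) = -14 + 6*I*√11 ≈ -14.0 + 19.9*I)
f² = (-14 + 6*I*√11)²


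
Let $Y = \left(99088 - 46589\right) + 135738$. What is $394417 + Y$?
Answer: $582654$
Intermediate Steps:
$Y = 188237$ ($Y = 52499 + 135738 = 188237$)
$394417 + Y = 394417 + 188237 = 582654$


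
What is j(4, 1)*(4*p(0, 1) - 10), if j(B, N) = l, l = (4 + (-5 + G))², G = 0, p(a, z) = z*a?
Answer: -10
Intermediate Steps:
p(a, z) = a*z
l = 1 (l = (4 + (-5 + 0))² = (4 - 5)² = (-1)² = 1)
j(B, N) = 1
j(4, 1)*(4*p(0, 1) - 10) = 1*(4*(0*1) - 10) = 1*(4*0 - 10) = 1*(0 - 10) = 1*(-10) = -10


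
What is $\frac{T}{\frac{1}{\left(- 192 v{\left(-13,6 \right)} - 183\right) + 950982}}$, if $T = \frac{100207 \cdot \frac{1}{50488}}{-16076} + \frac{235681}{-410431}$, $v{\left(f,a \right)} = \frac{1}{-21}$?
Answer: $- \frac{1273429875772091978265}{2331870135790496} \approx -5.461 \cdot 10^{5}$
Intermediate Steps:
$v{\left(f,a \right)} = - \frac{1}{21}$
$T = - \frac{191330454044145}{333124305112928}$ ($T = 100207 \cdot \frac{1}{50488} \left(- \frac{1}{16076}\right) + 235681 \left(- \frac{1}{410431}\right) = \frac{100207}{50488} \left(- \frac{1}{16076}\right) - \frac{235681}{410431} = - \frac{100207}{811645088} - \frac{235681}{410431} = - \frac{191330454044145}{333124305112928} \approx -0.57435$)
$\frac{T}{\frac{1}{\left(- 192 v{\left(-13,6 \right)} - 183\right) + 950982}} = - \frac{191330454044145}{333124305112928 \frac{1}{\left(\left(-192\right) \left(- \frac{1}{21}\right) - 183\right) + 950982}} = - \frac{191330454044145}{333124305112928 \frac{1}{\left(\frac{64}{7} - 183\right) + 950982}} = - \frac{191330454044145}{333124305112928 \frac{1}{- \frac{1217}{7} + 950982}} = - \frac{191330454044145}{333124305112928 \frac{1}{\frac{6655657}{7}}} = - \frac{191330454044145}{333124305112928 \cdot \frac{7}{6655657}} = \left(- \frac{191330454044145}{333124305112928}\right) \frac{6655657}{7} = - \frac{1273429875772091978265}{2331870135790496}$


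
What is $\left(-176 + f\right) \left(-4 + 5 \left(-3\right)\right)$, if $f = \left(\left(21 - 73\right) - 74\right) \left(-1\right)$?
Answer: $950$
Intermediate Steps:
$f = 126$ ($f = \left(-52 - 74\right) \left(-1\right) = \left(-126\right) \left(-1\right) = 126$)
$\left(-176 + f\right) \left(-4 + 5 \left(-3\right)\right) = \left(-176 + 126\right) \left(-4 + 5 \left(-3\right)\right) = - 50 \left(-4 - 15\right) = \left(-50\right) \left(-19\right) = 950$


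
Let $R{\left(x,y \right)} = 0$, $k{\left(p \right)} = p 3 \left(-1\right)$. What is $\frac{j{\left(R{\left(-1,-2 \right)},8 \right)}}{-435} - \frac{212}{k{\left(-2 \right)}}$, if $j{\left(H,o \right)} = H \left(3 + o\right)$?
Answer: $- \frac{106}{3} \approx -35.333$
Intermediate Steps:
$k{\left(p \right)} = - 3 p$ ($k{\left(p \right)} = 3 p \left(-1\right) = - 3 p$)
$\frac{j{\left(R{\left(-1,-2 \right)},8 \right)}}{-435} - \frac{212}{k{\left(-2 \right)}} = \frac{0 \left(3 + 8\right)}{-435} - \frac{212}{\left(-3\right) \left(-2\right)} = 0 \cdot 11 \left(- \frac{1}{435}\right) - \frac{212}{6} = 0 \left(- \frac{1}{435}\right) - \frac{106}{3} = 0 - \frac{106}{3} = - \frac{106}{3}$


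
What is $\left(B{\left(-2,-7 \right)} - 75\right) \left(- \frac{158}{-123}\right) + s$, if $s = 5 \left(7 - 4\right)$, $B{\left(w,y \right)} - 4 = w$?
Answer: $- \frac{9689}{123} \approx -78.772$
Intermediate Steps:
$B{\left(w,y \right)} = 4 + w$
$s = 15$ ($s = 5 \cdot 3 = 15$)
$\left(B{\left(-2,-7 \right)} - 75\right) \left(- \frac{158}{-123}\right) + s = \left(\left(4 - 2\right) - 75\right) \left(- \frac{158}{-123}\right) + 15 = \left(2 - 75\right) \left(\left(-158\right) \left(- \frac{1}{123}\right)\right) + 15 = \left(-73\right) \frac{158}{123} + 15 = - \frac{11534}{123} + 15 = - \frac{9689}{123}$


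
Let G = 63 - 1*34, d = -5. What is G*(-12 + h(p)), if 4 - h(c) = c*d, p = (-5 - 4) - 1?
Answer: -1682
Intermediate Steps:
G = 29 (G = 63 - 34 = 29)
p = -10 (p = -9 - 1 = -10)
h(c) = 4 + 5*c (h(c) = 4 - c*(-5) = 4 - (-5)*c = 4 + 5*c)
G*(-12 + h(p)) = 29*(-12 + (4 + 5*(-10))) = 29*(-12 + (4 - 50)) = 29*(-12 - 46) = 29*(-58) = -1682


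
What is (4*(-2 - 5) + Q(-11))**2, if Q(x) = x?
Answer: 1521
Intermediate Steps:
(4*(-2 - 5) + Q(-11))**2 = (4*(-2 - 5) - 11)**2 = (4*(-7) - 11)**2 = (-28 - 11)**2 = (-39)**2 = 1521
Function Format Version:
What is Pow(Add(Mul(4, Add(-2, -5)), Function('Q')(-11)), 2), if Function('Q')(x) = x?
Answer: 1521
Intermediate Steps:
Pow(Add(Mul(4, Add(-2, -5)), Function('Q')(-11)), 2) = Pow(Add(Mul(4, Add(-2, -5)), -11), 2) = Pow(Add(Mul(4, -7), -11), 2) = Pow(Add(-28, -11), 2) = Pow(-39, 2) = 1521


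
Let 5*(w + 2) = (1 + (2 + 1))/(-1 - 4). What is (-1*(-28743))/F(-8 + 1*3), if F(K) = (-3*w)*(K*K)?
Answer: 9581/54 ≈ 177.43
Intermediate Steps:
w = -54/25 (w = -2 + ((1 + (2 + 1))/(-1 - 4))/5 = -2 + ((1 + 3)/(-5))/5 = -2 + (4*(-⅕))/5 = -2 + (⅕)*(-⅘) = -2 - 4/25 = -54/25 ≈ -2.1600)
F(K) = 162*K²/25 (F(K) = (-3*(-54/25))*(K*K) = 162*K²/25)
(-1*(-28743))/F(-8 + 1*3) = (-1*(-28743))/((162*(-8 + 1*3)²/25)) = 28743/((162*(-8 + 3)²/25)) = 28743/(((162/25)*(-5)²)) = 28743/(((162/25)*25)) = 28743/162 = 28743*(1/162) = 9581/54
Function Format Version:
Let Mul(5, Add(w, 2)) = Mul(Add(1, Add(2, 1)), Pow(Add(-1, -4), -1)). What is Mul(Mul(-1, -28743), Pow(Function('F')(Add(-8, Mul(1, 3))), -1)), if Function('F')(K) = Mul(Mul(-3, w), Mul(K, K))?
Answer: Rational(9581, 54) ≈ 177.43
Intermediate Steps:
w = Rational(-54, 25) (w = Add(-2, Mul(Rational(1, 5), Mul(Add(1, Add(2, 1)), Pow(Add(-1, -4), -1)))) = Add(-2, Mul(Rational(1, 5), Mul(Add(1, 3), Pow(-5, -1)))) = Add(-2, Mul(Rational(1, 5), Mul(4, Rational(-1, 5)))) = Add(-2, Mul(Rational(1, 5), Rational(-4, 5))) = Add(-2, Rational(-4, 25)) = Rational(-54, 25) ≈ -2.1600)
Function('F')(K) = Mul(Rational(162, 25), Pow(K, 2)) (Function('F')(K) = Mul(Mul(-3, Rational(-54, 25)), Mul(K, K)) = Mul(Rational(162, 25), Pow(K, 2)))
Mul(Mul(-1, -28743), Pow(Function('F')(Add(-8, Mul(1, 3))), -1)) = Mul(Mul(-1, -28743), Pow(Mul(Rational(162, 25), Pow(Add(-8, Mul(1, 3)), 2)), -1)) = Mul(28743, Pow(Mul(Rational(162, 25), Pow(Add(-8, 3), 2)), -1)) = Mul(28743, Pow(Mul(Rational(162, 25), Pow(-5, 2)), -1)) = Mul(28743, Pow(Mul(Rational(162, 25), 25), -1)) = Mul(28743, Pow(162, -1)) = Mul(28743, Rational(1, 162)) = Rational(9581, 54)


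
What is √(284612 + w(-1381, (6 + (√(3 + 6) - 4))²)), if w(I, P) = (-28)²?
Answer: 2*√71349 ≈ 534.22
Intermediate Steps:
w(I, P) = 784
√(284612 + w(-1381, (6 + (√(3 + 6) - 4))²)) = √(284612 + 784) = √285396 = 2*√71349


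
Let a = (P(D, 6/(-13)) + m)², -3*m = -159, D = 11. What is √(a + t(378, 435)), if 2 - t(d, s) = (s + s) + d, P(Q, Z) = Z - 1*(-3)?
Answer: √310710/13 ≈ 42.878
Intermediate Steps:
P(Q, Z) = 3 + Z (P(Q, Z) = Z + 3 = 3 + Z)
m = 53 (m = -⅓*(-159) = 53)
t(d, s) = 2 - d - 2*s (t(d, s) = 2 - ((s + s) + d) = 2 - (2*s + d) = 2 - (d + 2*s) = 2 + (-d - 2*s) = 2 - d - 2*s)
a = 521284/169 (a = ((3 + 6/(-13)) + 53)² = ((3 + 6*(-1/13)) + 53)² = ((3 - 6/13) + 53)² = (33/13 + 53)² = (722/13)² = 521284/169 ≈ 3084.5)
√(a + t(378, 435)) = √(521284/169 + (2 - 1*378 - 2*435)) = √(521284/169 + (2 - 378 - 870)) = √(521284/169 - 1246) = √(310710/169) = √310710/13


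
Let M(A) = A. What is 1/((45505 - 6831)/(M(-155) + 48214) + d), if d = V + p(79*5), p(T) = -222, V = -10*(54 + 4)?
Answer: -48059/38504644 ≈ -0.0012481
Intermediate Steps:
V = -580 (V = -10*58 = -580)
d = -802 (d = -580 - 222 = -802)
1/((45505 - 6831)/(M(-155) + 48214) + d) = 1/((45505 - 6831)/(-155 + 48214) - 802) = 1/(38674/48059 - 802) = 1/(-38504644/48059) = -48059/38504644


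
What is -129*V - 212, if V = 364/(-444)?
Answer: -3931/37 ≈ -106.24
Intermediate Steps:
V = -91/111 (V = 364*(-1/444) = -91/111 ≈ -0.81982)
-129*V - 212 = -129*(-91/111) - 212 = 3913/37 - 212 = -3931/37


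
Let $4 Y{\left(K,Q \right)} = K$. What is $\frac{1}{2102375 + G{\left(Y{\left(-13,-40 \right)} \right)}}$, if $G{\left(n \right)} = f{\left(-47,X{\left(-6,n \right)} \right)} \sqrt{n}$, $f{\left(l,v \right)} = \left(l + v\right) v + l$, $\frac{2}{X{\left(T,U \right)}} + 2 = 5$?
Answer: $\frac{681169500}{1432073733950713} + \frac{12618 i \sqrt{13}}{1432073733950713} \approx 4.7565 \cdot 10^{-7} + 3.1769 \cdot 10^{-11} i$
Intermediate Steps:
$Y{\left(K,Q \right)} = \frac{K}{4}$
$X{\left(T,U \right)} = \frac{2}{3}$ ($X{\left(T,U \right)} = \frac{2}{-2 + 5} = \frac{2}{3}$)
$f{\left(l,v \right)} = l + v \left(l + v\right)$ ($f{\left(l,v \right)} = v \left(l + v\right) + l = l + v \left(l + v\right)$)
$G{\left(n \right)} = - \frac{701 \sqrt{n}}{9}$ ($G{\left(n \right)} = \left(-47 + \left(\frac{2}{3}\right)^{2} - \frac{94}{3}\right) \sqrt{n} = \left(-47 + \frac{4}{9} - \frac{94}{3}\right) \sqrt{n} = - \frac{701 \sqrt{n}}{9}$)
$\frac{1}{2102375 + G{\left(Y{\left(-13,-40 \right)} \right)}} = \frac{1}{2102375 - \frac{701 \sqrt{\frac{1}{4} \left(-13\right)}}{9}} = \frac{1}{2102375 - \frac{701 \sqrt{- \frac{13}{4}}}{9}} = \frac{1}{2102375 - \frac{701 \frac{i \sqrt{13}}{2}}{9}} = \frac{1}{2102375 - \frac{701 i \sqrt{13}}{18}}$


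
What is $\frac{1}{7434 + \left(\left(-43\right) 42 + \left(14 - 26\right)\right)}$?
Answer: $\frac{1}{5616} \approx 0.00017806$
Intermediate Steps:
$\frac{1}{7434 + \left(\left(-43\right) 42 + \left(14 - 26\right)\right)} = \frac{1}{7434 + \left(-1806 + \left(14 - 26\right)\right)} = \frac{1}{7434 - 1818} = \frac{1}{5616}$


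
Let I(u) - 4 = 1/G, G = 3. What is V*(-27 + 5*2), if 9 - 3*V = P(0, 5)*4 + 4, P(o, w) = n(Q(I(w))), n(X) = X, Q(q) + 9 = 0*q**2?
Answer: -697/3 ≈ -232.33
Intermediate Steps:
I(u) = 13/3 (I(u) = 4 + 1/3 = 13/3)
Q(q) = -9 (Q(q) = -9 + 0*q**2 = -9 + 0 = -9)
P(o, w) = -9
V = 41/3 (V = 3 - (-9*4 + 4)/3 = 3 - (-36 + 4)/3 = 3 - 1/3*(-32) = 3 + 32/3 = 41/3 ≈ 13.667)
V*(-27 + 5*2) = 41*(-27 + 5*2)/3 = 41*(-27 + 10)/3 = (41/3)*(-17) = -697/3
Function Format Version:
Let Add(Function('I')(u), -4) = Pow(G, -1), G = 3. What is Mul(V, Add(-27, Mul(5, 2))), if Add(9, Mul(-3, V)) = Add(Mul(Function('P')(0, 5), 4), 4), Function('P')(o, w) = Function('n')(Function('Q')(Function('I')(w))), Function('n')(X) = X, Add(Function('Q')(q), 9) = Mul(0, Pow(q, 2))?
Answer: Rational(-697, 3) ≈ -232.33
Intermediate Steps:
Function('I')(u) = Rational(13, 3) (Function('I')(u) = Add(4, Pow(3, -1)) = Add(4, Rational(1, 3)) = Rational(13, 3))
Function('Q')(q) = -9 (Function('Q')(q) = Add(-9, Mul(0, Pow(q, 2))) = Add(-9, 0) = -9)
Function('P')(o, w) = -9
V = Rational(41, 3) (V = Add(3, Mul(Rational(-1, 3), Add(Mul(-9, 4), 4))) = Add(3, Mul(Rational(-1, 3), Add(-36, 4))) = Add(3, Mul(Rational(-1, 3), -32)) = Add(3, Rational(32, 3)) = Rational(41, 3) ≈ 13.667)
Mul(V, Add(-27, Mul(5, 2))) = Mul(Rational(41, 3), Add(-27, Mul(5, 2))) = Mul(Rational(41, 3), Add(-27, 10)) = Mul(Rational(41, 3), -17) = Rational(-697, 3)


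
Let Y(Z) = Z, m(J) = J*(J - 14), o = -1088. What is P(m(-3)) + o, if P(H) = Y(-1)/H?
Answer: -55489/51 ≈ -1088.0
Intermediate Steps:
m(J) = J*(-14 + J)
P(H) = -1/H
P(m(-3)) + o = -1/((-3*(-14 - 3))) - 1088 = -1/((-3*(-17))) - 1088 = -1/51 - 1088 = -55489/51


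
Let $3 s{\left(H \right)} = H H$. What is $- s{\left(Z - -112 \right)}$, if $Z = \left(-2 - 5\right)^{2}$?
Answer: $- \frac{25921}{3} \approx -8640.3$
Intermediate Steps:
$Z = 49$ ($Z = \left(-7\right)^{2} = 49$)
$s{\left(H \right)} = \frac{H^{2}}{3}$ ($s{\left(H \right)} = \frac{H H}{3} = \frac{H^{2}}{3}$)
$- s{\left(Z - -112 \right)} = - \frac{\left(49 - -112\right)^{2}}{3} = - \frac{\left(49 + 112\right)^{2}}{3} = - \frac{161^{2}}{3} = - \frac{25921}{3}$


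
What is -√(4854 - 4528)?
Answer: -√326 ≈ -18.055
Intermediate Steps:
-√(4854 - 4528) = -√326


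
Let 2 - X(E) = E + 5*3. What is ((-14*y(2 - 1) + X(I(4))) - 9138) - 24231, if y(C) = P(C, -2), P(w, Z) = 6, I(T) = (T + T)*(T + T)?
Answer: -33530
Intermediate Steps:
I(T) = 4*T² (I(T) = (2*T)*(2*T) = 4*T²)
y(C) = 6
X(E) = -13 - E (X(E) = 2 - (E + 5*3) = 2 - (E + 15) = 2 - (15 + E) = 2 + (-15 - E) = -13 - E)
((-14*y(2 - 1) + X(I(4))) - 9138) - 24231 = ((-14*6 + (-13 - 4*4²)) - 9138) - 24231 = ((-84 + (-13 - 4*16)) - 9138) - 24231 = ((-84 + (-13 - 1*64)) - 9138) - 24231 = ((-84 + (-13 - 64)) - 9138) - 24231 = ((-84 - 77) - 9138) - 24231 = (-161 - 9138) - 24231 = -9299 - 24231 = -33530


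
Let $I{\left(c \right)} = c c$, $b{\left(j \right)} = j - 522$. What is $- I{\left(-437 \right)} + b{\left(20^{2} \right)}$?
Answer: $-191091$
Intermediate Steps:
$b{\left(j \right)} = -522 + j$
$I{\left(c \right)} = c^{2}$
$- I{\left(-437 \right)} + b{\left(20^{2} \right)} = - \left(-437\right)^{2} - \left(522 - 20^{2}\right) = \left(-1\right) 190969 + \left(-522 + 400\right) = -190969 - 122 = -191091$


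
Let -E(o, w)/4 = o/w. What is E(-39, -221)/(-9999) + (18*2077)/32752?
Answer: 1059229577/927880536 ≈ 1.1416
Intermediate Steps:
E(o, w) = -4*o/w
E(-39, -221)/(-9999) + (18*2077)/32752 = -4*(-39)/(-221)/(-9999) + (18*2077)/32752 = -4*(-39)*(-1/221)*(-1/9999) + 37386*(1/32752) = -12/17*(-1/9999) + 18693/16376 = 4/56661 + 18693/16376 = 1059229577/927880536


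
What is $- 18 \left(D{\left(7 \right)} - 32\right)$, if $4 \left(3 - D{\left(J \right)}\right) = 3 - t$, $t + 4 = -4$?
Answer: $\frac{1143}{2} \approx 571.5$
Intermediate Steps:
$t = -8$ ($t = -4 - 4 = -8$)
$D{\left(J \right)} = \frac{1}{4}$ ($D{\left(J \right)} = 3 - \frac{3 - -8}{4} = 3 - \frac{3 + 8}{4} = 3 - \frac{11}{4} = \frac{1}{4}$)
$- 18 \left(D{\left(7 \right)} - 32\right) = - 18 \left(\frac{1}{4} - 32\right) = \left(-18\right) \left(- \frac{127}{4}\right) = \frac{1143}{2}$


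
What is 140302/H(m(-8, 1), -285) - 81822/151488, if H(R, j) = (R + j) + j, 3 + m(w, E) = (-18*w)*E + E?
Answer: -887045383/2701536 ≈ -328.35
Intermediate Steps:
m(w, E) = -3 + E - 18*E*w (m(w, E) = -3 + ((-18*w)*E + E) = -3 + (-18*E*w + E) = -3 + (E - 18*E*w) = -3 + E - 18*E*w)
H(R, j) = R + 2*j
140302/H(m(-8, 1), -285) - 81822/151488 = 140302/((-3 + 1 - 18*1*(-8)) + 2*(-285)) - 81822/151488 = 140302/((-3 + 1 + 144) - 570) - 81822*1/151488 = 140302/(142 - 570) - 13637/25248 = 140302/(-428) - 13637/25248 = 140302*(-1/428) - 13637/25248 = -70151/214 - 13637/25248 = -887045383/2701536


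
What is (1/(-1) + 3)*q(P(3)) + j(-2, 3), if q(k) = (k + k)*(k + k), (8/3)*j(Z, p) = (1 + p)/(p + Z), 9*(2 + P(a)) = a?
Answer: 427/18 ≈ 23.722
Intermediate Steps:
P(a) = -2 + a/9
j(Z, p) = 3*(1 + p)/(8*(Z + p)) (j(Z, p) = 3*((1 + p)/(p + Z))/8 = 3*((1 + p)/(Z + p))/8 = 3*(1 + p)/(8*(Z + p)))
q(k) = 4*k**2 (q(k) = (2*k)*(2*k) = 4*k**2)
(1/(-1) + 3)*q(P(3)) + j(-2, 3) = (1/(-1) + 3)*(4*(-2 + (1/9)*3)**2) + 3*(1 + 3)/(8*(-2 + 3)) = (-1 + 3)*(4*(-2 + 1/3)**2) + (3/8)*4/1 = 2*(4*(-5/3)**2) + (3/8)*1*4 = 2*(4*(25/9)) + 3/2 = 2*(100/9) + 3/2 = 200/9 + 3/2 = 427/18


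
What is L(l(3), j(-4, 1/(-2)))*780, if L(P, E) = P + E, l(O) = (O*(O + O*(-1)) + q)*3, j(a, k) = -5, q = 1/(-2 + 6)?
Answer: -3315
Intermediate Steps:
q = ¼ (q = 1/4 = ¼ ≈ 0.25000)
l(O) = ¾ (l(O) = (O*(O + O*(-1)) + ¼)*3 = (O*(O - O) + ¼)*3 = (O*0 + ¼)*3 = (0 + ¼)*3 = (¼)*3 = ¾)
L(P, E) = E + P
L(l(3), j(-4, 1/(-2)))*780 = (-5 + ¾)*780 = -17/4*780 = -3315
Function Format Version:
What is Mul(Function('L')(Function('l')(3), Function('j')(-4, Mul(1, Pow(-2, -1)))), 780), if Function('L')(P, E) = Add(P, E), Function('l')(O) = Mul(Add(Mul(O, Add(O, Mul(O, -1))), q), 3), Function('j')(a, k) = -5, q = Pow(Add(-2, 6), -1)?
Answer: -3315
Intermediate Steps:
q = Rational(1, 4) (q = Pow(4, -1) = Rational(1, 4) ≈ 0.25000)
Function('l')(O) = Rational(3, 4) (Function('l')(O) = Mul(Add(Mul(O, Add(O, Mul(O, -1))), Rational(1, 4)), 3) = Mul(Add(Mul(O, Add(O, Mul(-1, O))), Rational(1, 4)), 3) = Mul(Add(Mul(O, 0), Rational(1, 4)), 3) = Mul(Add(0, Rational(1, 4)), 3) = Mul(Rational(1, 4), 3) = Rational(3, 4))
Function('L')(P, E) = Add(E, P)
Mul(Function('L')(Function('l')(3), Function('j')(-4, Mul(1, Pow(-2, -1)))), 780) = Mul(Add(-5, Rational(3, 4)), 780) = Mul(Rational(-17, 4), 780) = -3315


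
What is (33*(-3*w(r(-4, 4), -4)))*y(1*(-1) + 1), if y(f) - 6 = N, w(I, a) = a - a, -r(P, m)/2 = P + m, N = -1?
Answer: 0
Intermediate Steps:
r(P, m) = -2*P - 2*m (r(P, m) = -2*(P + m) = -2*P - 2*m)
w(I, a) = 0
y(f) = 5 (y(f) = 6 - 1 = 5)
(33*(-3*w(r(-4, 4), -4)))*y(1*(-1) + 1) = (33*(-3*0))*5 = (33*0)*5 = 0*5 = 0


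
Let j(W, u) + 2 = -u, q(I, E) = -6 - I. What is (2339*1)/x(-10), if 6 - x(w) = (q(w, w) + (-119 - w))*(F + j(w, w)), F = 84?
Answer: 2339/9666 ≈ 0.24198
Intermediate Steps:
j(W, u) = -2 - u
x(w) = 6 - (-125 - 2*w)*(82 - w) (x(w) = 6 - ((-6 - w) + (-119 - w))*(84 + (-2 - w)) = 6 - (-125 - 2*w)*(82 - w))
(2339*1)/x(-10) = (2339*1)/(10256 - 2*(-10)² + 39*(-10)) = 2339/(10256 - 2*100 - 390) = 2339/(10256 - 200 - 390) = 2339/9666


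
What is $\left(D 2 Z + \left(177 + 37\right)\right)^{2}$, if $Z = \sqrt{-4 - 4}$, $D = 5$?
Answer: $44996 + 8560 i \sqrt{2} \approx 44996.0 + 12106.0 i$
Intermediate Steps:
$Z = 2 i \sqrt{2}$ ($Z = \sqrt{-8} = 2 i \sqrt{2} \approx 2.8284 i$)
$\left(D 2 Z + \left(177 + 37\right)\right)^{2} = \left(5 \cdot 2 \cdot 2 i \sqrt{2} + \left(177 + 37\right)\right)^{2} = \left(10 \cdot 2 i \sqrt{2} + 214\right)^{2} = \left(20 i \sqrt{2} + 214\right)^{2} = \left(214 + 20 i \sqrt{2}\right)^{2}$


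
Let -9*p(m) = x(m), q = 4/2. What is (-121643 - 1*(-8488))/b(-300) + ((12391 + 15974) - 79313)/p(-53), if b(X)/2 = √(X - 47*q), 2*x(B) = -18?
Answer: -50948 + 113155*I*√394/788 ≈ -50948.0 + 2850.3*I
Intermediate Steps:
q = 2 (q = 4*(½) = 2)
x(B) = -9 (x(B) = (½)*(-18) = -9)
p(m) = 1 (p(m) = -⅑*(-9) = 1)
b(X) = 2*√(-94 + X) (b(X) = 2*√(X - 47*2) = 2*√(X - 94) = 2*√(-94 + X))
(-121643 - 1*(-8488))/b(-300) + ((12391 + 15974) - 79313)/p(-53) = (-121643 - 1*(-8488))/((2*√(-94 - 300))) + ((12391 + 15974) - 79313)/1 = (-121643 + 8488)/((2*√(-394))) + (28365 - 79313)*1 = -113155*(-I*√394/788) - 50948*1 = -113155*(-I*√394/788) - 50948 = -(-113155)*I*√394/788 - 50948 = 113155*I*√394/788 - 50948 = -50948 + 113155*I*√394/788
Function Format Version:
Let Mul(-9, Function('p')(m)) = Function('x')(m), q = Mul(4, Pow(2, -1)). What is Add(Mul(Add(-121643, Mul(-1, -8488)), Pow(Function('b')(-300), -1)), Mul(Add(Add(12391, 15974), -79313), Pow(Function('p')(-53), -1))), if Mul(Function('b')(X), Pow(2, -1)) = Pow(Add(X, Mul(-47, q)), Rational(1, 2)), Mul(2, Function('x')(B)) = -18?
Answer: Add(-50948, Mul(Rational(113155, 788), I, Pow(394, Rational(1, 2)))) ≈ Add(-50948., Mul(2850.3, I))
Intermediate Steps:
q = 2 (q = Mul(4, Rational(1, 2)) = 2)
Function('x')(B) = -9 (Function('x')(B) = Mul(Rational(1, 2), -18) = -9)
Function('p')(m) = 1 (Function('p')(m) = Mul(Rational(-1, 9), -9) = 1)
Function('b')(X) = Mul(2, Pow(Add(-94, X), Rational(1, 2))) (Function('b')(X) = Mul(2, Pow(Add(X, Mul(-47, 2)), Rational(1, 2))) = Mul(2, Pow(Add(X, -94), Rational(1, 2))) = Mul(2, Pow(Add(-94, X), Rational(1, 2))))
Add(Mul(Add(-121643, Mul(-1, -8488)), Pow(Function('b')(-300), -1)), Mul(Add(Add(12391, 15974), -79313), Pow(Function('p')(-53), -1))) = Add(Mul(Add(-121643, Mul(-1, -8488)), Pow(Mul(2, Pow(Add(-94, -300), Rational(1, 2))), -1)), Mul(Add(Add(12391, 15974), -79313), Pow(1, -1))) = Add(Mul(Add(-121643, 8488), Pow(Mul(2, Pow(-394, Rational(1, 2))), -1)), Mul(Add(28365, -79313), 1)) = Add(Mul(-113155, Pow(Mul(2, Mul(I, Pow(394, Rational(1, 2)))), -1)), Mul(-50948, 1)) = Add(Mul(-113155, Pow(Mul(2, I, Pow(394, Rational(1, 2))), -1)), -50948) = Add(Mul(-113155, Mul(Rational(-1, 788), I, Pow(394, Rational(1, 2)))), -50948) = Add(Mul(Rational(113155, 788), I, Pow(394, Rational(1, 2))), -50948) = Add(-50948, Mul(Rational(113155, 788), I, Pow(394, Rational(1, 2))))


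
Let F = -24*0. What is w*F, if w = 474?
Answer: 0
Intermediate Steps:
F = 0
w*F = 474*0 = 0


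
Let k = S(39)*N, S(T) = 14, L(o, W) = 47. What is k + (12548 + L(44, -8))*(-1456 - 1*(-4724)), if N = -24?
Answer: 41160124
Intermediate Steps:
k = -336 (k = 14*(-24) = -336)
k + (12548 + L(44, -8))*(-1456 - 1*(-4724)) = -336 + (12548 + 47)*(-1456 - 1*(-4724)) = -336 + 12595*(-1456 + 4724) = -336 + 12595*3268 = -336 + 41160460 = 41160124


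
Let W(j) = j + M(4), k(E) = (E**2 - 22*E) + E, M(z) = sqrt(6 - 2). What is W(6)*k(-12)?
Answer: 3168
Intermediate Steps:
M(z) = 2 (M(z) = sqrt(4) = 2)
k(E) = E**2 - 21*E
W(j) = 2 + j (W(j) = j + 2 = 2 + j)
W(6)*k(-12) = (2 + 6)*(-12*(-21 - 12)) = 8*(-12*(-33)) = 8*396 = 3168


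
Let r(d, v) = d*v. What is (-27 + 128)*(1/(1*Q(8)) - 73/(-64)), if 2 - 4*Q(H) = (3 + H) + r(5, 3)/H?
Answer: 434603/5568 ≈ 78.054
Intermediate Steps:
Q(H) = -¼ - 15/(4*H) - H/4 (Q(H) = ½ - ((3 + H) + (5*3)/H)/4 = ½ - ((3 + H) + 15/H)/4 = ½ - (3 + H + 15/H)/4 = ½ + (-¾ - 15/(4*H) - H/4) = -¼ - 15/(4*H) - H/4)
(-27 + 128)*(1/(1*Q(8)) - 73/(-64)) = (-27 + 128)*(1/(1*(((¼)*(-15 - 1*8*(1 + 8))/8))) - 73/(-64)) = 101*(1/((¼)*(⅛)*(-15 - 1*8*9)) - 73*(-1/64)) = 101*(1/((¼)*(⅛)*(-15 - 72)) + 73/64) = 101*(1/((¼)*(⅛)*(-87)) + 73/64) = 101*(1/(-87/32) + 73/64) = 101*(1*(-32/87) + 73/64) = 101*(-32/87 + 73/64) = 101*(4303/5568) = 434603/5568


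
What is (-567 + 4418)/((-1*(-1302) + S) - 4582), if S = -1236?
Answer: -3851/4516 ≈ -0.85275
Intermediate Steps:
(-567 + 4418)/((-1*(-1302) + S) - 4582) = (-567 + 4418)/((-1*(-1302) - 1236) - 4582) = 3851/((1302 - 1236) - 4582) = 3851/(66 - 4582) = 3851/(-4516) = 3851*(-1/4516) = -3851/4516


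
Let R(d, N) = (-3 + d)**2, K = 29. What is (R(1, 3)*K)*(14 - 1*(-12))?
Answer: 3016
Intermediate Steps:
(R(1, 3)*K)*(14 - 1*(-12)) = ((-3 + 1)**2*29)*(14 - 1*(-12)) = ((-2)**2*29)*(14 + 12) = (4*29)*26 = 116*26 = 3016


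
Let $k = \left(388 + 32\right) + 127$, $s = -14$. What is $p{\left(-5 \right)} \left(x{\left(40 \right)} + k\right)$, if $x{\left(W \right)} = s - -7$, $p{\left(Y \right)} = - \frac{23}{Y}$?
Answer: $2484$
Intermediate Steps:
$x{\left(W \right)} = -7$ ($x{\left(W \right)} = -14 - -7 = -14 + 7 = -7$)
$k = 547$ ($k = 420 + 127 = 547$)
$p{\left(-5 \right)} \left(x{\left(40 \right)} + k\right) = - \frac{23}{-5} \left(-7 + 547\right) = \left(-23\right) \left(- \frac{1}{5}\right) 540 = \frac{23}{5} \cdot 540 = 2484$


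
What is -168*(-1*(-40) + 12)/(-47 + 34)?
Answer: 672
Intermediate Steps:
-168*(-1*(-40) + 12)/(-47 + 34) = -168*(40 + 12)/(-13) = -8736*(-1)/13 = -168*(-4) = 672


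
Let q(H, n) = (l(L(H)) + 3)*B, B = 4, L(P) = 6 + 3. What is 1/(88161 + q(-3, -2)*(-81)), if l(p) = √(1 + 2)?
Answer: 29063/2533868931 + 36*√3/844622977 ≈ 1.1544e-5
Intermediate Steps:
L(P) = 9
l(p) = √3
q(H, n) = 12 + 4*√3 (q(H, n) = (√3 + 3)*4 = (3 + √3)*4 = 12 + 4*√3)
1/(88161 + q(-3, -2)*(-81)) = 1/(88161 + (12 + 4*√3)*(-81)) = 1/(88161 + (-972 - 324*√3)) = 1/(87189 - 324*√3)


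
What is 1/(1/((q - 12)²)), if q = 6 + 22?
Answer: 256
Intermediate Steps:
q = 28
1/(1/((q - 12)²)) = 1/(1/((28 - 12)²)) = 1/(1/(16²)) = 1/(1/256) = 256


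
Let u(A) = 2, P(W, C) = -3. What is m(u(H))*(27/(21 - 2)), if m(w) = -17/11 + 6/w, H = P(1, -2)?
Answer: 432/209 ≈ 2.0670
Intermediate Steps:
H = -3
m(w) = -17/11 + 6/w (m(w) = -17*1/11 + 6/w = -17/11 + 6/w)
m(u(H))*(27/(21 - 2)) = (-17/11 + 6/2)*(27/(21 - 2)) = (-17/11 + 6*(½))*(27/19) = (-17/11 + 3)*(27*(1/19)) = (16/11)*(27/19) = 432/209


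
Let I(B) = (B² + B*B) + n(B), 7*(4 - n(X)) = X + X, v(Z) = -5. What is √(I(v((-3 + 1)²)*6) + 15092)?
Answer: 6*√23009/7 ≈ 130.02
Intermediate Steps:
n(X) = 4 - 2*X/7 (n(X) = 4 - (X + X)/7 = 4 - 2*X/7)
I(B) = 4 + 2*B² - 2*B/7 (I(B) = (B² + B*B) + (4 - 2*B/7) = (B² + B²) + (4 - 2*B/7) = 2*B² + (4 - 2*B/7) = 4 + 2*B² - 2*B/7)
√(I(v((-3 + 1)²)*6) + 15092) = √((4 + 2*(-5*6)² - (-10)*6/7) + 15092) = √((4 + 2*(-30)² - 2/7*(-30)) + 15092) = √((4 + 2*900 + 60/7) + 15092) = √((4 + 1800 + 60/7) + 15092) = √(12688/7 + 15092) = √(118332/7) = 6*√23009/7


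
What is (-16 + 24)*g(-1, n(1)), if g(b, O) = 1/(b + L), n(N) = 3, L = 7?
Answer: 4/3 ≈ 1.3333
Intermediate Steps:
g(b, O) = 1/(7 + b) (g(b, O) = 1/(b + 7) = 1/(7 + b))
(-16 + 24)*g(-1, n(1)) = (-16 + 24)/(7 - 1) = 8/6 = 8*(1/6) = 4/3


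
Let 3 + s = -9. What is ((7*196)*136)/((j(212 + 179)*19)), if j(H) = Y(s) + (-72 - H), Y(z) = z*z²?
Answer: -26656/5947 ≈ -4.4823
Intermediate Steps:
s = -12 (s = -3 - 9 = -12)
Y(z) = z³
j(H) = -1800 - H (j(H) = (-12)³ + (-72 - H) = -1728 + (-72 - H) = -1800 - H)
((7*196)*136)/((j(212 + 179)*19)) = ((7*196)*136)/(((-1800 - (212 + 179))*19)) = (1372*136)/(((-1800 - 1*391)*19)) = 186592/(((-1800 - 391)*19)) = 186592/((-2191*19)) = 186592/(-41629) = 186592*(-1/41629) = -26656/5947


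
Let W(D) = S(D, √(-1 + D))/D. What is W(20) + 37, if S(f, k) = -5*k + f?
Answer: 38 - √19/4 ≈ 36.910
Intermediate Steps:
S(f, k) = f - 5*k
W(D) = (D - 5*√(-1 + D))/D
W(20) + 37 = (20 - 5*√(-1 + 20))/20 + 37 = (20 - 5*√19)/20 + 37 = (1 - √19/4) + 37 = 38 - √19/4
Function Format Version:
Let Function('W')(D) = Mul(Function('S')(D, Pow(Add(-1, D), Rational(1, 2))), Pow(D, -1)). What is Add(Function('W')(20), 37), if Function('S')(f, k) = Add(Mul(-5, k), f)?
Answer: Add(38, Mul(Rational(-1, 4), Pow(19, Rational(1, 2)))) ≈ 36.910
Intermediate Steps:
Function('S')(f, k) = Add(f, Mul(-5, k))
Function('W')(D) = Mul(Pow(D, -1), Add(D, Mul(-5, Pow(Add(-1, D), Rational(1, 2))))) (Function('W')(D) = Mul(Add(D, Mul(-5, Pow(Add(-1, D), Rational(1, 2)))), Pow(D, -1)) = Mul(Pow(D, -1), Add(D, Mul(-5, Pow(Add(-1, D), Rational(1, 2))))))
Add(Function('W')(20), 37) = Add(Mul(Pow(20, -1), Add(20, Mul(-5, Pow(Add(-1, 20), Rational(1, 2))))), 37) = Add(Mul(Rational(1, 20), Add(20, Mul(-5, Pow(19, Rational(1, 2))))), 37) = Add(Add(1, Mul(Rational(-1, 4), Pow(19, Rational(1, 2)))), 37) = Add(38, Mul(Rational(-1, 4), Pow(19, Rational(1, 2))))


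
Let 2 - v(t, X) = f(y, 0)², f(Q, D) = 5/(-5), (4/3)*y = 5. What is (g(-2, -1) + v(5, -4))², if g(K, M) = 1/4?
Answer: 25/16 ≈ 1.5625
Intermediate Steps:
y = 15/4 (y = (¾)*5 = 15/4 ≈ 3.7500)
f(Q, D) = -1 (f(Q, D) = 5*(-⅕) = -1)
g(K, M) = ¼
v(t, X) = 1 (v(t, X) = 2 - 1*(-1)² = 2 - 1*1 = 2 - 1 = 1)
(g(-2, -1) + v(5, -4))² = (¼ + 1)² = (5/4)² = 25/16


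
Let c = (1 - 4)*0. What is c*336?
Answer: 0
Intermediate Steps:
c = 0 (c = -3*0 = 0)
c*336 = 0*336 = 0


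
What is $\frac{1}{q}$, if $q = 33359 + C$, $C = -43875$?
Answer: $- \frac{1}{10516} \approx -9.5093 \cdot 10^{-5}$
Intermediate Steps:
$q = -10516$ ($q = 33359 - 43875 = -10516$)
$\frac{1}{q} = \frac{1}{-10516} = - \frac{1}{10516}$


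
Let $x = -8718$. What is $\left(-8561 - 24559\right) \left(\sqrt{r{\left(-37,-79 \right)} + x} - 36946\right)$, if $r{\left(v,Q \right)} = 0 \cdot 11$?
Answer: $1223651520 - 33120 i \sqrt{8718} \approx 1.2237 \cdot 10^{9} - 3.0924 \cdot 10^{6} i$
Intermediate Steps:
$r{\left(v,Q \right)} = 0$
$\left(-8561 - 24559\right) \left(\sqrt{r{\left(-37,-79 \right)} + x} - 36946\right) = \left(-8561 - 24559\right) \left(\sqrt{0 - 8718} - 36946\right) = - 33120 \left(\sqrt{-8718} - 36946\right) = - 33120 \left(i \sqrt{8718} - 36946\right) = - 33120 \left(-36946 + i \sqrt{8718}\right) = 1223651520 - 33120 i \sqrt{8718}$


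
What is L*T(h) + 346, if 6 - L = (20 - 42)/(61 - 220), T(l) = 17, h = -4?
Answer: 70858/159 ≈ 445.65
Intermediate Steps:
L = 932/159 (L = 6 - (20 - 42)/(61 - 220) = 6 - (-22)/(-159) = 6 - (-22)*(-1)/159 = 6 - 1*22/159 = 6 - 22/159 = 932/159 ≈ 5.8616)
L*T(h) + 346 = (932/159)*17 + 346 = 15844/159 + 346 = 70858/159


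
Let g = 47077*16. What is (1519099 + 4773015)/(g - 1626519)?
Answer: -6292114/873287 ≈ -7.2051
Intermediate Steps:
g = 753232
(1519099 + 4773015)/(g - 1626519) = (1519099 + 4773015)/(753232 - 1626519) = 6292114/(-873287) = 6292114*(-1/873287) = -6292114/873287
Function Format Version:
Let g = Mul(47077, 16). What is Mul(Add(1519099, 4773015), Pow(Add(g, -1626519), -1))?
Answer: Rational(-6292114, 873287) ≈ -7.2051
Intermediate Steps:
g = 753232
Mul(Add(1519099, 4773015), Pow(Add(g, -1626519), -1)) = Mul(Add(1519099, 4773015), Pow(Add(753232, -1626519), -1)) = Mul(6292114, Pow(-873287, -1)) = Mul(6292114, Rational(-1, 873287)) = Rational(-6292114, 873287)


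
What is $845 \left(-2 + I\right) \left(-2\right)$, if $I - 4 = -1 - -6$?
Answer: $-11830$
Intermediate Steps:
$I = 9$ ($I = 4 - -5 = 4 + \left(-1 + 6\right) = 4 + 5 = 9$)
$845 \left(-2 + I\right) \left(-2\right) = 845 \left(-2 + 9\right) \left(-2\right) = 845 \cdot 7 \left(-2\right) = 845 \left(-14\right) = -11830$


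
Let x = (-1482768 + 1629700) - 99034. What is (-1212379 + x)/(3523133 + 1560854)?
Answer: -1164481/5083987 ≈ -0.22905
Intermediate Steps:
x = 47898 (x = 146932 - 99034 = 47898)
(-1212379 + x)/(3523133 + 1560854) = (-1212379 + 47898)/(3523133 + 1560854) = -1164481/5083987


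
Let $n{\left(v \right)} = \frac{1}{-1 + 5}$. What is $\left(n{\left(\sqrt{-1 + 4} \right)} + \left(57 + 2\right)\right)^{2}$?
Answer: $\frac{56169}{16} \approx 3510.6$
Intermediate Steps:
$n{\left(v \right)} = \frac{1}{4}$
$\left(n{\left(\sqrt{-1 + 4} \right)} + \left(57 + 2\right)\right)^{2} = \left(\frac{1}{4} + \left(57 + 2\right)\right)^{2} = \left(\frac{1}{4} + 59\right)^{2} = \left(\frac{237}{4}\right)^{2} = \frac{56169}{16}$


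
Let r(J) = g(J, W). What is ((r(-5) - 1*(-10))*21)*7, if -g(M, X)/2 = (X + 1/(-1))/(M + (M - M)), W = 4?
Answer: 8232/5 ≈ 1646.4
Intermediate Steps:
g(M, X) = -2*(-1 + X)/M (g(M, X) = -2*(X + 1/(-1))/(M + (M - M)) = -2*(X - 1)/(M + 0) = -2*(-1 + X)/M)
r(J) = -6/J (r(J) = 2*(1 - 1*4)/J = 2*(1 - 4)/J = 2*(-3)/J = -6/J)
((r(-5) - 1*(-10))*21)*7 = ((-6/(-5) - 1*(-10))*21)*7 = ((-6*(-⅕) + 10)*21)*7 = ((6/5 + 10)*21)*7 = ((56/5)*21)*7 = (1176/5)*7 = 8232/5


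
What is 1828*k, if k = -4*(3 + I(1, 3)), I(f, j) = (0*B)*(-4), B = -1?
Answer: -21936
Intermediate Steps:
I(f, j) = 0 (I(f, j) = (0*(-1))*(-4) = 0*(-4) = 0)
k = -12 (k = -4*(3 + 0) = -4*3 = -12)
1828*k = 1828*(-12) = -21936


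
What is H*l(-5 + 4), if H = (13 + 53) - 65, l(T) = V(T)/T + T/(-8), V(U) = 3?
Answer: -23/8 ≈ -2.8750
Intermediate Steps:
l(T) = 3/T - T/8 (l(T) = 3/T + T/(-8) = 3/T + T*(-⅛) = 3/T - T/8)
H = 1 (H = 66 - 65 = 1)
H*l(-5 + 4) = 1*(3/(-5 + 4) - (-5 + 4)/8) = 1*(3/(-1) - ⅛*(-1)) = 1*(3*(-1) + ⅛) = 1*(-3 + ⅛) = 1*(-23/8) = -23/8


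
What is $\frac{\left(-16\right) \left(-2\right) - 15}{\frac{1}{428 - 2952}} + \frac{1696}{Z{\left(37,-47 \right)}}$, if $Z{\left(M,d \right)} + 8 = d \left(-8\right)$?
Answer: $- \frac{986778}{23} \approx -42903.0$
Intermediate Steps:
$Z{\left(M,d \right)} = -8 - 8 d$ ($Z{\left(M,d \right)} = -8 + d \left(-8\right) = -8 - 8 d$)
$\frac{\left(-16\right) \left(-2\right) - 15}{\frac{1}{428 - 2952}} + \frac{1696}{Z{\left(37,-47 \right)}} = \frac{\left(-16\right) \left(-2\right) - 15}{\frac{1}{428 - 2952}} + \frac{1696}{-8 - -376} = \frac{32 - 15}{\frac{1}{-2524}} + \frac{1696}{-8 + 376} = \frac{17}{- \frac{1}{2524}} + \frac{1696}{368} = 17 \left(-2524\right) + 1696 \cdot \frac{1}{368} = -42908 + \frac{106}{23} = - \frac{986778}{23}$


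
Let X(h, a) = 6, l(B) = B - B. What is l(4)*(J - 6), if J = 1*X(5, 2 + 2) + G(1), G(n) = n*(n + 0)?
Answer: 0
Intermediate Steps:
l(B) = 0
G(n) = n² (G(n) = n*n = n²)
J = 7 (J = 1*6 + 1² = 6 + 1 = 7)
l(4)*(J - 6) = 0*(7 - 6) = 0*1 = 0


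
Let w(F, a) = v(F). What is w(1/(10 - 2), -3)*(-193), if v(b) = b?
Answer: -193/8 ≈ -24.125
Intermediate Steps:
w(F, a) = F
w(1/(10 - 2), -3)*(-193) = -193/(10 - 2) = -193/8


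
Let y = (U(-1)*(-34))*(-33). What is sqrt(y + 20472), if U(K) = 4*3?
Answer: 4*sqrt(2121) ≈ 184.22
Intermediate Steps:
U(K) = 12
y = 13464 (y = (12*(-34))*(-33) = -408*(-33) = 13464)
sqrt(y + 20472) = sqrt(13464 + 20472) = sqrt(33936) = 4*sqrt(2121)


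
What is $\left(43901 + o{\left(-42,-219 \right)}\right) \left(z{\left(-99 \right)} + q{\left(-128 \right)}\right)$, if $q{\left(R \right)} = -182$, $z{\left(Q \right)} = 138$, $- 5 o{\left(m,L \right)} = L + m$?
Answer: $- \frac{9669704}{5} \approx -1.9339 \cdot 10^{6}$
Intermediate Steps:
$o{\left(m,L \right)} = - \frac{L}{5} - \frac{m}{5}$ ($o{\left(m,L \right)} = - \frac{L + m}{5} = - \frac{L}{5} - \frac{m}{5}$)
$\left(43901 + o{\left(-42,-219 \right)}\right) \left(z{\left(-99 \right)} + q{\left(-128 \right)}\right) = \left(43901 - - \frac{261}{5}\right) \left(138 - 182\right) = \left(43901 + \left(\frac{219}{5} + \frac{42}{5}\right)\right) \left(-44\right) = \left(43901 + \frac{261}{5}\right) \left(-44\right) = \frac{219766}{5} \left(-44\right) = - \frac{9669704}{5}$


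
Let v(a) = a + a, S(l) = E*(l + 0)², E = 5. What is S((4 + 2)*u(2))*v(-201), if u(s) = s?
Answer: -289440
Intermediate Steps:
S(l) = 5*l² (S(l) = 5*(l + 0)² = 5*l²)
v(a) = 2*a
S((4 + 2)*u(2))*v(-201) = (5*((4 + 2)*2)²)*(2*(-201)) = (5*(6*2)²)*(-402) = (5*12²)*(-402) = (5*144)*(-402) = 720*(-402) = -289440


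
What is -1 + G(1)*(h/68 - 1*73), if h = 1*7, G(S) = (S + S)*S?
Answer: -4991/34 ≈ -146.79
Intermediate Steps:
G(S) = 2*S**2 (G(S) = (2*S)*S = 2*S**2)
h = 7
-1 + G(1)*(h/68 - 1*73) = -1 + (2*1**2)*(7/68 - 1*73) = -1 + (2*1)*(7*(1/68) - 73) = -1 + 2*(7/68 - 73) = -1 + 2*(-4957/68) = -1 - 4957/34 = -4991/34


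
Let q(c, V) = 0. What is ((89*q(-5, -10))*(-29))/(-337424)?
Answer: 0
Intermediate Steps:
((89*q(-5, -10))*(-29))/(-337424) = ((89*0)*(-29))/(-337424) = (0*(-29))*(-1/337424) = 0*(-1/337424) = 0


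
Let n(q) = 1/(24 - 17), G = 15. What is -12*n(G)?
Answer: -12/7 ≈ -1.7143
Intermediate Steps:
n(q) = ⅐ (n(q) = 1/7 = ⅐)
-12*n(G) = -12*⅐ = -12/7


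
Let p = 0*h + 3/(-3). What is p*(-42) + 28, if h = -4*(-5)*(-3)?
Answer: 70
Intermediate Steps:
h = -60 (h = 20*(-3) = -60)
p = -1 (p = 0*(-60) + 3/(-3) = 0 + 3*(-⅓) = 0 - 1 = -1)
p*(-42) + 28 = -1*(-42) + 28 = 42 + 28 = 70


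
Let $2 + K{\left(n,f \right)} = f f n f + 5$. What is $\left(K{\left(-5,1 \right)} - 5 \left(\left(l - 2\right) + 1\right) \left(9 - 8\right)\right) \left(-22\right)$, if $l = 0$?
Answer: $-66$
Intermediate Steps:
$K{\left(n,f \right)} = 3 + n f^{3}$ ($K{\left(n,f \right)} = -2 + \left(f f n f + 5\right) = -2 + \left(f^{2} n f + 5\right) = -2 + \left(n f^{2} f + 5\right) = -2 + \left(n f^{3} + 5\right) = -2 + \left(5 + n f^{3}\right) = 3 + n f^{3}$)
$\left(K{\left(-5,1 \right)} - 5 \left(\left(l - 2\right) + 1\right) \left(9 - 8\right)\right) \left(-22\right) = \left(\left(3 - 5 \cdot 1^{3}\right) - 5 \left(\left(0 - 2\right) + 1\right) \left(9 - 8\right)\right) \left(-22\right) = \left(\left(3 - 5\right) - 5 \left(\left(0 - 2\right) + 1\right) 1\right) \left(-22\right) = \left(\left(3 - 5\right) - 5 \left(-2 + 1\right) 1\right) \left(-22\right) = \left(-2 - 5 \left(\left(-1\right) 1\right)\right) \left(-22\right) = \left(-2 - -5\right) \left(-22\right) = \left(-2 + 5\right) \left(-22\right) = 3 \left(-22\right) = -66$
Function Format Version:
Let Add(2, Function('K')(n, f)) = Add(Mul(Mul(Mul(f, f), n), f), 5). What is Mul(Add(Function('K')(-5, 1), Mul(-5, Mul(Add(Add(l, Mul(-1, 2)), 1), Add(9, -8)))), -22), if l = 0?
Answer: -66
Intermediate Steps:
Function('K')(n, f) = Add(3, Mul(n, Pow(f, 3))) (Function('K')(n, f) = Add(-2, Add(Mul(Mul(Mul(f, f), n), f), 5)) = Add(-2, Add(Mul(Mul(Pow(f, 2), n), f), 5)) = Add(-2, Add(Mul(Mul(n, Pow(f, 2)), f), 5)) = Add(-2, Add(Mul(n, Pow(f, 3)), 5)) = Add(-2, Add(5, Mul(n, Pow(f, 3)))) = Add(3, Mul(n, Pow(f, 3))))
Mul(Add(Function('K')(-5, 1), Mul(-5, Mul(Add(Add(l, Mul(-1, 2)), 1), Add(9, -8)))), -22) = Mul(Add(Add(3, Mul(-5, Pow(1, 3))), Mul(-5, Mul(Add(Add(0, Mul(-1, 2)), 1), Add(9, -8)))), -22) = Mul(Add(Add(3, Mul(-5, 1)), Mul(-5, Mul(Add(Add(0, -2), 1), 1))), -22) = Mul(Add(Add(3, -5), Mul(-5, Mul(Add(-2, 1), 1))), -22) = Mul(Add(-2, Mul(-5, Mul(-1, 1))), -22) = Mul(Add(-2, Mul(-5, -1)), -22) = Mul(Add(-2, 5), -22) = Mul(3, -22) = -66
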